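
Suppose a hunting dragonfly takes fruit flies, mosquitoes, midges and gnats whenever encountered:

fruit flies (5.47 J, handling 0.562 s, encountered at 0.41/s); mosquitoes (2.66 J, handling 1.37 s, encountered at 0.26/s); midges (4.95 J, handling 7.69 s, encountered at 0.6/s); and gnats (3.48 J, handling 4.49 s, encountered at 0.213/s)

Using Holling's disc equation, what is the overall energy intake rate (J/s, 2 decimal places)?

Energy encountered per unit search time: 0.41×5.47 + 0.26×2.66 + 0.6×4.95 + 0.213×3.48 = 6.646 J/s.
Handling time per unit search time: 0.41×0.562 + 0.26×1.37 + 0.6×7.69 + 0.213×4.49 = 6.157.
Rate = 6.646/(1 + 6.157) = 0.9285 J/s.

0.93 J/s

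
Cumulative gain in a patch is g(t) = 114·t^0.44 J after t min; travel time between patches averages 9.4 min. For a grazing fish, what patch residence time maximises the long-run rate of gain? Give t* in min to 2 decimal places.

7.39 min

Optimal t* satisfies g'(t*) = g(t*)/(T + t*).
g'(t) = 0.44·114·t^-0.56. Setting 0.44·114·t^-0.56 = 114·t^0.44/(9.4+t) gives 0.44(9.4+t) = t, so 0.56·t = 0.44×9.4.
t* = 0.44×9.4/0.56 = 7.386 min.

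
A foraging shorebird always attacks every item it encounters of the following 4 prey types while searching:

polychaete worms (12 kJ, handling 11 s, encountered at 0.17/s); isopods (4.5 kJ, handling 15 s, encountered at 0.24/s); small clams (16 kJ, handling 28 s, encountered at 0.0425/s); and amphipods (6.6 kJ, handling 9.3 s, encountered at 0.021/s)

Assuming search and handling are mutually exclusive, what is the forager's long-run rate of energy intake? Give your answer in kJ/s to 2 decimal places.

R = Σλ_iE_i / (1 + Σλ_ih_i)
Numerator: 0.17×12 + 0.24×4.5 + 0.0425×16 + 0.021×6.6 = 3.939
Denominator: 1 + 0.17×11 + 0.24×15 + 0.0425×28 + 0.021×9.3 = 7.855
R = 3.939/7.855 = 0.5014 kJ/s

0.50 kJ/s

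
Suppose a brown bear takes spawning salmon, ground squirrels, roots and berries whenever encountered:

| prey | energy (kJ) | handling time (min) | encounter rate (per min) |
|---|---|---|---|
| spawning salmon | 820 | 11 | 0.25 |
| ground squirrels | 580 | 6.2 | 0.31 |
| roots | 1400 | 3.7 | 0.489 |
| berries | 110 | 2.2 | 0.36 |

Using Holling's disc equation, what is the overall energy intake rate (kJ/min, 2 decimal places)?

134.05 kJ/min

R = (0.25×820 + 0.31×580 + 0.489×1400 + 0.36×110) / (1 + 0.25×11 + 0.31×6.2 + 0.489×3.7 + 0.36×2.2) = 1109/8.273 = 134 kJ/min.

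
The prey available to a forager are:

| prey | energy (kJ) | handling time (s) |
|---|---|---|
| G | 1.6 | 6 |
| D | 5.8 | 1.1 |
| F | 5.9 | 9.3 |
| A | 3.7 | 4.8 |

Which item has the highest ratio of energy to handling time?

Profitability E/h (kJ/s): G = 1.6/6 = 0.267, D = 5.8/1.1 = 5.27, F = 5.9/9.3 = 0.634, A = 3.7/4.8 = 0.771.
Ranked: D > A > F > G.

D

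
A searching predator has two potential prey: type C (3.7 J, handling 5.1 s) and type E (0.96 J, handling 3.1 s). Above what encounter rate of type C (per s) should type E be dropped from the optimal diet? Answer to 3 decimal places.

0.146 per s

At the threshold, the rate on type C alone equals the profitability of type E: λ·3.7/(1 + λ·5.1) = 0.96/3.1 = 0.3097.
Rearranging, λ(3.7 − 0.3097×5.1) = 0.3097, so λ = 0.3097/2.121 = 0.146 per s.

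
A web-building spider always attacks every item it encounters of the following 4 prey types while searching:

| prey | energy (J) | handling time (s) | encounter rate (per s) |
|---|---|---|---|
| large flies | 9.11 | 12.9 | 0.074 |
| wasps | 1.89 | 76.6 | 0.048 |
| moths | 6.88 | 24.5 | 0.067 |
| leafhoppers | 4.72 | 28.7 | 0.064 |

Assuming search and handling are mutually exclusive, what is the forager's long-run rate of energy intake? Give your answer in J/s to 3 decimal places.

R = (0.074×9.11 + 0.048×1.89 + 0.067×6.88 + 0.064×4.72) / (1 + 0.074×12.9 + 0.048×76.6 + 0.067×24.5 + 0.064×28.7) = 1.528/9.11 = 0.1677 J/s.

0.168 J/s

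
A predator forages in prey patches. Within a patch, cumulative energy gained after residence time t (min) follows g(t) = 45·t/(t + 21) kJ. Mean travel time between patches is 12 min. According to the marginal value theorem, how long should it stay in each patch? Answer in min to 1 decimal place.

15.9 min

Maximise g(t)/(T+t): set derivative to zero → g'(t)(T+t) = g(t).
g'(t) = 45·21/(t + 21)². Setting 45·21/(t+21)² = 45t/[(t+21)(12+t)] gives 21(12+t) = t(t+21), so t² = 21×12 = 252.
t* = √252 = 15.87 min.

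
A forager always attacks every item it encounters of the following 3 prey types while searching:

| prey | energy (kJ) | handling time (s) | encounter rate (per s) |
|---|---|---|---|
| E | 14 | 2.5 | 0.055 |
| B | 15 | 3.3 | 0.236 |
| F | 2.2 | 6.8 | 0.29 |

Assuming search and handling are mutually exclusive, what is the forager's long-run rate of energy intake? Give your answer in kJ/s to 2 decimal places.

Energy encountered per unit search time: 0.055×14 + 0.236×15 + 0.29×2.2 = 4.948 kJ/s.
Handling time per unit search time: 0.055×2.5 + 0.236×3.3 + 0.29×6.8 = 2.888.
Rate = 4.948/(1 + 2.888) = 1.273 kJ/s.

1.27 kJ/s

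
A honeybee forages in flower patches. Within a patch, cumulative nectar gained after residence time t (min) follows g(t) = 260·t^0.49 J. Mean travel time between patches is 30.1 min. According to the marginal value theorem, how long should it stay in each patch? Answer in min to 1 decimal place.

28.9 min

Optimal t* satisfies g'(t*) = g(t*)/(T + t*).
g'(t) = 0.49·260·t^-0.51. Setting 0.49·260·t^-0.51 = 260·t^0.49/(30.1+t) gives 0.49(30.1+t) = t, so 0.51·t = 0.49×30.1.
t* = 0.49×30.1/0.51 = 28.92 min.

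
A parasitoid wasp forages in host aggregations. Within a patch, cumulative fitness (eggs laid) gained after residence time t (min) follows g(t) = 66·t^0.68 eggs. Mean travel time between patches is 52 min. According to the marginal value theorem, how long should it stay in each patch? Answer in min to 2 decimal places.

By the marginal value theorem, leave when the instantaneous gain rate g'(t) equals the habitat-wide average g(t)/(T + t).
g'(t) = 0.68·66·t^-0.32. Setting 0.68·66·t^-0.32 = 66·t^0.68/(52+t) gives 0.68(52+t) = t, so 0.32·t = 0.68×52.
t* = 0.68×52/0.32 = 110.5 min.

110.50 min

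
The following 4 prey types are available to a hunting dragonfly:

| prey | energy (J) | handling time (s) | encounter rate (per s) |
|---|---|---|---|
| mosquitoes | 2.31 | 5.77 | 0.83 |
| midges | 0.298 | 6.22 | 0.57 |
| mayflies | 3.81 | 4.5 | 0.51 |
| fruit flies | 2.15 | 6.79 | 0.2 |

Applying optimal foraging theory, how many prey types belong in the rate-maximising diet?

Rank by E/h (J/s): mayflies 0.847, mosquitoes 0.4, fruit flies 0.317, midges 0.0479. Include each in turn until the next type's E/h falls below the running intake rate.
Rate on top 1: 0.5897. mosquitoes: 0.4 < 0.5897 → exclude; stop.
Optimal diet: mayflies — 1 of 4 types.

1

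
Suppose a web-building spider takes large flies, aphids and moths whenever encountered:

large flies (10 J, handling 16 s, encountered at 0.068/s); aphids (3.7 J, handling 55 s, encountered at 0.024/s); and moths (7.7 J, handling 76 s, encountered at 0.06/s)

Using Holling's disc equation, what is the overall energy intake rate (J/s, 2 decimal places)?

0.15 J/s

Energy encountered per unit search time: 0.068×10 + 0.024×3.7 + 0.06×7.7 = 1.231 J/s.
Handling time per unit search time: 0.068×16 + 0.024×55 + 0.06×76 = 6.968.
Rate = 1.231/(1 + 6.968) = 0.1545 J/s.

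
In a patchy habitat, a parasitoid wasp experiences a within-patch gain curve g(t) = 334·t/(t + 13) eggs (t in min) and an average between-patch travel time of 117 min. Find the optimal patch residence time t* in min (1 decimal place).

39.0 min

Optimal t* satisfies g'(t*) = g(t*)/(T + t*).
g'(t) = 334·13/(t + 13)². Setting 334·13/(t+13)² = 334t/[(t+13)(117+t)] gives 13(117+t) = t(t+13), so t² = 13×117 = 1521.
t* = √1521 = 39 min.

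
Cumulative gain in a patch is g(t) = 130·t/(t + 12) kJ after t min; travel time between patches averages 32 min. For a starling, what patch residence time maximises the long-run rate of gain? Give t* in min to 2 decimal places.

19.60 min

Optimal t* satisfies g'(t*) = g(t*)/(T + t*).
g'(t) = 130·12/(t + 12)². Setting 130·12/(t+12)² = 130t/[(t+12)(32+t)] gives 12(32+t) = t(t+12), so t² = 12×32 = 384.
t* = √384 = 19.6 min.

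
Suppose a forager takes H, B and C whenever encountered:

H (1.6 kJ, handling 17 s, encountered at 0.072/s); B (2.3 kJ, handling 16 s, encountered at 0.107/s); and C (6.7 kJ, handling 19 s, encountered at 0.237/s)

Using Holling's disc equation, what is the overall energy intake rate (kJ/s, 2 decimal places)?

0.23 kJ/s

R = Σλ_iE_i / (1 + Σλ_ih_i)
Numerator: 0.072×1.6 + 0.107×2.3 + 0.237×6.7 = 1.949
Denominator: 1 + 0.072×17 + 0.107×16 + 0.237×19 = 8.439
R = 1.949/8.439 = 0.231 kJ/s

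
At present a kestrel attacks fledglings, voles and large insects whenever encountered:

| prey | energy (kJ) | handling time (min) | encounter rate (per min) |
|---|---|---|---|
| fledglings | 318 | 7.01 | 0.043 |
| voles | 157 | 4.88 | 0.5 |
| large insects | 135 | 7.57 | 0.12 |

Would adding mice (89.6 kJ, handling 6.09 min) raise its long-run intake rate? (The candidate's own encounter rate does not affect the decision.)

No

Current rate: (0.043×318 + 0.5×157 + 0.12×135)/(1 + 0.043×7.01 + 0.5×4.88 + 0.12×7.57) = 23.31 kJ/min.
mice: E/h = 89.6/6.09 = 14.71 kJ/min.
Since 14.71 < R, time spent handling mice is better spent searching.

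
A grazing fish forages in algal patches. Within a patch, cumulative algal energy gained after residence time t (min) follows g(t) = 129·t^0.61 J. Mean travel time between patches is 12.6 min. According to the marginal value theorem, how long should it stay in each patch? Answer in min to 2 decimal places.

19.71 min

By the marginal value theorem, leave when the instantaneous gain rate g'(t) equals the habitat-wide average g(t)/(T + t).
g'(t) = 0.61·129·t^-0.39. Setting 0.61·129·t^-0.39 = 129·t^0.61/(12.6+t) gives 0.61(12.6+t) = t, so 0.39·t = 0.61×12.6.
t* = 0.61×12.6/0.39 = 19.71 min.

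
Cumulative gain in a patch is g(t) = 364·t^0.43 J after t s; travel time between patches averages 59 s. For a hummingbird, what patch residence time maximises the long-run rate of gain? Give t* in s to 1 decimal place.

44.5 s

By the marginal value theorem, leave when the instantaneous gain rate g'(t) equals the habitat-wide average g(t)/(T + t).
g'(t) = 0.43·364·t^-0.57. Setting 0.43·364·t^-0.57 = 364·t^0.43/(59+t) gives 0.43(59+t) = t, so 0.57·t = 0.43×59.
t* = 0.43×59/0.57 = 44.51 s.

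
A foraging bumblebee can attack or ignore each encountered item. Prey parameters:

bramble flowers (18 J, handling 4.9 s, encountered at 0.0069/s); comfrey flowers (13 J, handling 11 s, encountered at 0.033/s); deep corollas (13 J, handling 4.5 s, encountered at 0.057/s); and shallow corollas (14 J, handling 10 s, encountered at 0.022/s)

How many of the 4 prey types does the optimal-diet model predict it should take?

4

Profitabilities (E/h, J/s): bramble flowers 3.67, deep corollas 2.89, shallow corollas 1.4, comfrey flowers 1.18. Add prey in this order while the next type's profitability exceeds the intake rate on those already taken.
Rate on top 1: 0.1201. deep corollas: 2.89 > 0.1201 → include.
Rate on top 2: 0.6705. shallow corollas: 1.4 > 0.6705 → include.
Rate on top 3: 0.7768. comfrey flowers: 1.18 > 0.7768 → include.
Optimal diet: bramble flowers, deep corollas, shallow corollas, comfrey flowers — 4 of 4 types.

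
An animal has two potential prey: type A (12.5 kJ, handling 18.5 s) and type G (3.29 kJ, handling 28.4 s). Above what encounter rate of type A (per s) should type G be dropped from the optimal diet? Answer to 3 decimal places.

0.011 per s

The zero-one rule: include type G iff E₂/h₂ > λE₁/(1+λh₁). Equality gives the switch point.
λE₁h₂ = E₂ + λE₂h₁ ⇒ λ = E₂/(E₁h₂ − E₂h₁) = 3.29/(355 − 60.87) = 0.01119 per s.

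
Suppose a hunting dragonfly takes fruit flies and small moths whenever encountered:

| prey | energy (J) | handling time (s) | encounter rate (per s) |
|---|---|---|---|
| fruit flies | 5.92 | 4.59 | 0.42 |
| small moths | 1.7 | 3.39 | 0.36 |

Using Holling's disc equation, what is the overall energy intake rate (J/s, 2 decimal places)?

Energy encountered per unit search time: 0.42×5.92 + 0.36×1.7 = 3.098 J/s.
Handling time per unit search time: 0.42×4.59 + 0.36×3.39 = 3.148.
Rate = 3.098/(1 + 3.148) = 0.7469 J/s.

0.75 J/s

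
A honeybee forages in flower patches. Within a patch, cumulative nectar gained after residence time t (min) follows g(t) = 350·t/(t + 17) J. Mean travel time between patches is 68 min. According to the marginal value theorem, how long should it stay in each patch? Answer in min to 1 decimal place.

34.0 min

Maximise g(t)/(T+t): set derivative to zero → g'(t)(T+t) = g(t).
g'(t) = 350·17/(t + 17)². Setting 350·17/(t+17)² = 350t/[(t+17)(68+t)] gives 17(68+t) = t(t+17), so t² = 17×68 = 1156.
t* = √1156 = 34 min.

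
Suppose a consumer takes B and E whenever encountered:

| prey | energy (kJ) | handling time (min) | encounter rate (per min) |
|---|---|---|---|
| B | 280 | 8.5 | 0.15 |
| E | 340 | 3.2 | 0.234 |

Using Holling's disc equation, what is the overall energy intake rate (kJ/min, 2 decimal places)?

40.20 kJ/min

R = Σλ_iE_i / (1 + Σλ_ih_i)
Numerator: 0.15×280 + 0.234×340 = 121.6
Denominator: 1 + 0.15×8.5 + 0.234×3.2 = 3.024
R = 121.6/3.024 = 40.2 kJ/min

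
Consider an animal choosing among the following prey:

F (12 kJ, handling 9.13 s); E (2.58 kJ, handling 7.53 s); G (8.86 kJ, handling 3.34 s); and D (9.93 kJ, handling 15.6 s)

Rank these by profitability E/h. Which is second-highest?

F

Profitability E/h (kJ/s): F = 12/9.13 = 1.31, E = 2.58/7.53 = 0.343, G = 8.86/3.34 = 2.65, D = 9.93/15.6 = 0.637.
Ranked: G > F > D > E.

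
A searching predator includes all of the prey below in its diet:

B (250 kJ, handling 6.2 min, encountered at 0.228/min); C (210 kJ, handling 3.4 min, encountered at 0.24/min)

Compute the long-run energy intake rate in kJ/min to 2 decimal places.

R = (0.228×250 + 0.24×210) / (1 + 0.228×6.2 + 0.24×3.4) = 107.4/3.23 = 33.25 kJ/min.

33.25 kJ/min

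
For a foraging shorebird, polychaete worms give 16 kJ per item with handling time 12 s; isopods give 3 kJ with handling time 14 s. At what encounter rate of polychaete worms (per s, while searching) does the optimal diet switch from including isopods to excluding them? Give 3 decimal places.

0.016 per s

The zero-one rule: include isopods iff E₂/h₂ > λE₁/(1+λh₁). Equality gives the switch point.
λE₁h₂ = E₂ + λE₂h₁ ⇒ λ = E₂/(E₁h₂ − E₂h₁) = 3/(224 − 36) = 0.01596 per s.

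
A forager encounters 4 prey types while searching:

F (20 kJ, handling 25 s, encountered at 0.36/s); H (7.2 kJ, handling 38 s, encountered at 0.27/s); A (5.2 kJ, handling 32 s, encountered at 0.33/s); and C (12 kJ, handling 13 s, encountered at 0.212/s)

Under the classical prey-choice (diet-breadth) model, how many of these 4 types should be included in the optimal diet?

2

Profitabilities (E/h, kJ/s): C 0.923, F 0.8, H 0.189, A 0.163. Add prey in this order while the next type's profitability exceeds the intake rate on those already taken.
Rate on top 1: 0.6773. F: 0.8 > 0.6773 → include.
Rate on top 2: 0.7639. H: 0.189 < 0.7639 → exclude; stop.
Optimal diet: C, F — 2 of 4 types.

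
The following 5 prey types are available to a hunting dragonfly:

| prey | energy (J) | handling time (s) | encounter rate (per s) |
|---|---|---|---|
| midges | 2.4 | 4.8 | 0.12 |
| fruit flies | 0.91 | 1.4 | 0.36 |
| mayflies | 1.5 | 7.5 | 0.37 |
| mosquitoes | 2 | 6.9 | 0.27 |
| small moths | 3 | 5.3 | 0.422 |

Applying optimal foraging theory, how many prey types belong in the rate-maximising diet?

Profitabilities (E/h, J/s): fruit flies 0.65, small moths 0.566, midges 0.5, mosquitoes 0.29, mayflies 0.2. Add prey in this order while the next type's profitability exceeds the intake rate on those already taken.
Rate on top 1: 0.2178. small moths: 0.566 > 0.2178 → include.
Rate on top 2: 0.426. midges: 0.5 > 0.426 → include.
Rate on top 3: 0.4359. mosquitoes: 0.29 < 0.4359 → exclude; stop.
Optimal diet: fruit flies, small moths, midges — 3 of 5 types.

3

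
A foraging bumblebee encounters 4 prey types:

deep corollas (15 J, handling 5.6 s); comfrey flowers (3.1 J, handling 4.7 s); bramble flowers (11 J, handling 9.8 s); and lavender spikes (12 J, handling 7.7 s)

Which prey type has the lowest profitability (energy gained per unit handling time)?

In descending order of E/h:
deep corollas: 15/5.6 = 2.68 J/s
lavender spikes: 12/7.7 = 1.56 J/s
bramble flowers: 11/9.8 = 1.12 J/s
comfrey flowers: 3.1/4.7 = 0.66 J/s

comfrey flowers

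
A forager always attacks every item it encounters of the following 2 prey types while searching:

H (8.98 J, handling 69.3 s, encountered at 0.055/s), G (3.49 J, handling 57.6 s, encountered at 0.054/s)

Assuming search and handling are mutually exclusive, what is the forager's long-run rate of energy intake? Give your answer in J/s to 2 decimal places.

0.09 J/s

R = Σλ_iE_i / (1 + Σλ_ih_i)
Numerator: 0.055×8.98 + 0.054×3.49 = 0.6824
Denominator: 1 + 0.055×69.3 + 0.054×57.6 = 7.922
R = 0.6824/7.922 = 0.08614 J/s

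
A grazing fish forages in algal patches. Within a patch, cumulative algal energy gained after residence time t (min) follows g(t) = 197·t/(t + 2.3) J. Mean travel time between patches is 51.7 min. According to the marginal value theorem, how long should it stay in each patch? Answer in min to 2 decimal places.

Maximise g(t)/(T+t): set derivative to zero → g'(t)(T+t) = g(t).
g'(t) = 197·2.3/(t + 2.3)². Setting 197·2.3/(t+2.3)² = 197t/[(t+2.3)(51.7+t)] gives 2.3(51.7+t) = t(t+2.3), so t² = 2.3×51.7 = 118.9.
t* = √118.9 = 10.9 min.

10.90 min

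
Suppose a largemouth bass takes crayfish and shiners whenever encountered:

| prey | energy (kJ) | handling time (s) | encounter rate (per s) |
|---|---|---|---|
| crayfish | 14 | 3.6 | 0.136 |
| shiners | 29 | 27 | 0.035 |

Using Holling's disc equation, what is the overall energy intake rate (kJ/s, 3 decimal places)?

1.199 kJ/s

R = (0.136×14 + 0.035×29) / (1 + 0.136×3.6 + 0.035×27) = 2.919/2.435 = 1.199 kJ/s.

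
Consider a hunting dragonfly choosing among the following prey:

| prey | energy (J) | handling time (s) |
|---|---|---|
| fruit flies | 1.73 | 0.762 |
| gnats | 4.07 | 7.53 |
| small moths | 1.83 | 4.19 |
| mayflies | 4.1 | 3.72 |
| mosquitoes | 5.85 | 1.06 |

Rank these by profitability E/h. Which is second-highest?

fruit flies

Profitability E/h (J/s): fruit flies = 1.73/0.762 = 2.27, gnats = 4.07/7.53 = 0.541, small moths = 1.83/4.19 = 0.437, mayflies = 4.1/3.72 = 1.1, mosquitoes = 5.85/1.06 = 5.52.
Ranked: mosquitoes > fruit flies > mayflies > gnats > small moths.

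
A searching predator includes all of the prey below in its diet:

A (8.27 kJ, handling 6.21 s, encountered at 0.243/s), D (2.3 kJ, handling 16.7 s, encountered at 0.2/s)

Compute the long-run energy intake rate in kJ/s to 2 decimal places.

0.42 kJ/s

R = Σλ_iE_i / (1 + Σλ_ih_i)
Numerator: 0.243×8.27 + 0.2×2.3 = 2.47
Denominator: 1 + 0.243×6.21 + 0.2×16.7 = 5.849
R = 2.47/5.849 = 0.4222 kJ/s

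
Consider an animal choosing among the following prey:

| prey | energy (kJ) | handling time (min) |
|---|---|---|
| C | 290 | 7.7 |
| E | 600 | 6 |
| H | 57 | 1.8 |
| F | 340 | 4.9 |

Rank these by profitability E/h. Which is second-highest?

Profitability E/h (kJ/min): C = 290/7.7 = 37.7, E = 600/6 = 100, H = 57/1.8 = 31.7, F = 340/4.9 = 69.4.
Ranked: E > F > C > H.

F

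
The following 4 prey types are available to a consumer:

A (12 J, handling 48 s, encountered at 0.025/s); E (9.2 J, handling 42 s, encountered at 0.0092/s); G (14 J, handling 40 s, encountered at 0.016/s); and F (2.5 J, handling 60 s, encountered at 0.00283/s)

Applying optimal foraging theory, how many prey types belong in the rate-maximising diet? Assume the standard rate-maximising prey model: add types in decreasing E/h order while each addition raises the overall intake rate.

3

Rank by E/h (J/s): G 0.35, A 0.25, E 0.219, F 0.0417. Include each in turn until the next type's E/h falls below the running intake rate.
Rate on top 1: 0.1366. A: 0.25 > 0.1366 → include.
Rate on top 2: 0.1845. E: 0.219 > 0.1845 → include.
Rate on top 3: 0.1886. F: 0.0417 < 0.1886 → exclude; stop.
Optimal diet: G, A, E — 3 of 4 types.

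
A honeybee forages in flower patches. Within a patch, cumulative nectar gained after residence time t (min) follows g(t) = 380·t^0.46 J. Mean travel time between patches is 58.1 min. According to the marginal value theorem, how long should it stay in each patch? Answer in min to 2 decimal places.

49.49 min

Optimal t* satisfies g'(t*) = g(t*)/(T + t*).
g'(t) = 0.46·380·t^-0.54. Setting 0.46·380·t^-0.54 = 380·t^0.46/(58.1+t) gives 0.46(58.1+t) = t, so 0.54·t = 0.46×58.1.
t* = 0.46×58.1/0.54 = 49.49 min.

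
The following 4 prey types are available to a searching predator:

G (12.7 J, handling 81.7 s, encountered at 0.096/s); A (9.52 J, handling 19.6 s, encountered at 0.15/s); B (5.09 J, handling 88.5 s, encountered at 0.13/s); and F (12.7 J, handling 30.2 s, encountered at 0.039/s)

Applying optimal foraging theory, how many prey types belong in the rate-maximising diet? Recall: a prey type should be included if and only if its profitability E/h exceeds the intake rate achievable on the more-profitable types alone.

2

Profitabilities (E/h, J/s): A 0.486, F 0.421, G 0.155, B 0.0575. Add prey in this order while the next type's profitability exceeds the intake rate on those already taken.
Rate on top 1: 0.3624. F: 0.421 > 0.3624 → include.
Rate on top 2: 0.3758. G: 0.155 < 0.3758 → exclude; stop.
Optimal diet: A, F — 2 of 4 types.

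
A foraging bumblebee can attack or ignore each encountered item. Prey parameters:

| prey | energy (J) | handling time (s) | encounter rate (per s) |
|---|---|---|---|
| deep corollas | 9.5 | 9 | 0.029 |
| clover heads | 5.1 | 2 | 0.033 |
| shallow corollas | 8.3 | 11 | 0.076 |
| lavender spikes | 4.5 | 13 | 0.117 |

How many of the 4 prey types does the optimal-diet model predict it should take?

3

Profitabilities (E/h, J/s): clover heads 2.55, deep corollas 1.06, shallow corollas 0.755, lavender spikes 0.346. Add prey in this order while the next type's profitability exceeds the intake rate on those already taken.
Rate on top 1: 0.1579. deep corollas: 1.06 > 0.1579 → include.
Rate on top 2: 0.3344. shallow corollas: 0.755 > 0.3344 → include.
Rate on top 3: 0.4968. lavender spikes: 0.346 < 0.4968 → exclude; stop.
Optimal diet: clover heads, deep corollas, shallow corollas — 3 of 4 types.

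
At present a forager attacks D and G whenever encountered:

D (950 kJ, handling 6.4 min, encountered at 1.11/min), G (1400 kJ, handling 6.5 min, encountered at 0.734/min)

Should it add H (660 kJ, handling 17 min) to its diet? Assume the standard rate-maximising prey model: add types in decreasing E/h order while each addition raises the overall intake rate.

No

Current rate: (1.11×950 + 0.734×1400)/(1 + 1.11×6.4 + 0.734×6.5) = 161.7 kJ/min.
H: E/h = 660/17 = 38.82 kJ/min.
38.82 < 161.7, so adding H would lower the average — exclude it.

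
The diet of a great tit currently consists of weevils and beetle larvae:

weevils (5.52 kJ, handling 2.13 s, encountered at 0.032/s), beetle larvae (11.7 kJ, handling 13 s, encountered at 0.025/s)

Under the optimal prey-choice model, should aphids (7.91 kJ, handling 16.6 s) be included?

Yes

On weevils and beetle larvae alone, R = ΣλE/(1+Σλh) = 0.4691/1.393 = 0.3367 kJ/s.
Profitability of aphids: 7.91/16.6 = 0.4765 kJ/s.
0.4765 > 0.3367, so adding aphids raises the average — include it.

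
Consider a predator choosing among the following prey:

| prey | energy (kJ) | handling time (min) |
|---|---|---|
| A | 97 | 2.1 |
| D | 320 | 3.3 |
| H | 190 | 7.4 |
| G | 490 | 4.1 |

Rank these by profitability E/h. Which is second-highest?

Profitability E/h (kJ/min): A = 97/2.1 = 46.2, D = 320/3.3 = 97, H = 190/7.4 = 25.7, G = 490/4.1 = 120.
Ranked: G > D > A > H.

D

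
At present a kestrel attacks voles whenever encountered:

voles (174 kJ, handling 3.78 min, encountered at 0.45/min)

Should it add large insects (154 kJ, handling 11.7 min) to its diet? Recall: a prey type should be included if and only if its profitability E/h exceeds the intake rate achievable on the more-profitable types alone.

No

On voles alone, R = ΣλE/(1+Σλh) = 78.3/2.701 = 28.99 kJ/min.
Profitability of large insects: 154/11.7 = 13.16 kJ/min.
Since 13.16 < R, time spent handling large insects is better spent searching.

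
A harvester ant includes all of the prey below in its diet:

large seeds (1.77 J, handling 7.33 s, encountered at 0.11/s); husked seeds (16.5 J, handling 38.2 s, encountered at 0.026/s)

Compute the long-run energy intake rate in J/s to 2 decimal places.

R = (0.11×1.77 + 0.026×16.5) / (1 + 0.11×7.33 + 0.026×38.2) = 0.6237/2.8 = 0.2228 J/s.

0.22 J/s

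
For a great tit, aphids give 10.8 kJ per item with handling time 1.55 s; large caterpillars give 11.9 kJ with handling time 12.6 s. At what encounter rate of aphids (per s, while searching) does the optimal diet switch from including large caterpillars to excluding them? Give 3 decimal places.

0.101 per s

At the threshold, the rate on aphids alone equals the profitability of large caterpillars: λ·10.8/(1 + λ·1.55) = 11.9/12.6 = 0.9444.
Rearranging, λ(10.8 − 0.9444×1.55) = 0.9444, so λ = 0.9444/9.336 = 0.1012 per s.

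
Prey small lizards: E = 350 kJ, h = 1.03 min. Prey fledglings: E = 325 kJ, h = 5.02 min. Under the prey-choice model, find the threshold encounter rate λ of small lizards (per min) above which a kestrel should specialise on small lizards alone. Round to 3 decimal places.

0.229 per min

The zero-one rule: include fledglings iff E₂/h₂ > λE₁/(1+λh₁). Equality gives the switch point.
λE₁h₂ = E₂ + λE₂h₁ ⇒ λ = E₂/(E₁h₂ − E₂h₁) = 325/(1757 − 334.8) = 0.2285 per min.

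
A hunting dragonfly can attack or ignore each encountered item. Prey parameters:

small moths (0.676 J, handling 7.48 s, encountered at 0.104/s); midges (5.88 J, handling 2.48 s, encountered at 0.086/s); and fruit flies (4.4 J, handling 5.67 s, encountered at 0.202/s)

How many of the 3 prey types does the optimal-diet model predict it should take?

2

Rank by E/h (J/s): midges 2.37, fruit flies 0.776, small moths 0.0904. Include each in turn until the next type's E/h falls below the running intake rate.
Rate on top 1: 0.4168. fruit flies: 0.776 > 0.4168 → include.
Rate on top 2: 0.5912. small moths: 0.0904 < 0.5912 → exclude; stop.
Optimal diet: midges, fruit flies — 2 of 3 types.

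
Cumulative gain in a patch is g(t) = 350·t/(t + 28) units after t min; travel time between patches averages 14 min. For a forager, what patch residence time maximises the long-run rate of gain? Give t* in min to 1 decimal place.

19.8 min

Optimal t* satisfies g'(t*) = g(t*)/(T + t*).
g'(t) = 350·28/(t + 28)². Setting 350·28/(t+28)² = 350t/[(t+28)(14+t)] gives 28(14+t) = t(t+28), so t² = 28×14 = 392.
t* = √392 = 19.8 min.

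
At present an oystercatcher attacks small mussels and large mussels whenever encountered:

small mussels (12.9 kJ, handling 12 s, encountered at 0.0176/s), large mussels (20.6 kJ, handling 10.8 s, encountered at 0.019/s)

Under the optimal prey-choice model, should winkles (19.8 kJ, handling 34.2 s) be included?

Yes

Current rate: (0.0176×12.9 + 0.019×20.6)/(1 + 0.0176×12 + 0.019×10.8) = 0.4366 kJ/s.
Profitability of winkles: 19.8/34.2 = 0.5789 kJ/s.
0.5789 > 0.4366, so adding winkles raises the average — include it.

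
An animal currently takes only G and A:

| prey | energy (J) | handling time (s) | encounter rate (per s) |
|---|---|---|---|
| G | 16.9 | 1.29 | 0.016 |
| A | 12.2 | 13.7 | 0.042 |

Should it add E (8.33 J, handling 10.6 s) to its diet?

Yes

Intake rate on the current diet: R = (0.016×16.9 + 0.042×12.2) / (1 + 0.016×1.29 + 0.042×13.7) = 0.7828/1.596 = 0.4905 J/s.
E: E/h = 8.33/10.6 = 0.7858 J/s.
Since 0.7858 > R, including E increases the long-run rate.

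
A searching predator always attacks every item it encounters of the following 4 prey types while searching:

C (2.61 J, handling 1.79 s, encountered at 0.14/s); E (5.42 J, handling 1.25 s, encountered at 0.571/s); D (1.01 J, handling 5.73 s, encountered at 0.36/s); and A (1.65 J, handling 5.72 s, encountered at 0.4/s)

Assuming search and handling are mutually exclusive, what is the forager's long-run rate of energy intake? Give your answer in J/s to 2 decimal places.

0.71 J/s

Energy encountered per unit search time: 0.14×2.61 + 0.571×5.42 + 0.36×1.01 + 0.4×1.65 = 4.484 J/s.
Handling time per unit search time: 0.14×1.79 + 0.571×1.25 + 0.36×5.73 + 0.4×5.72 = 5.315.
Rate = 4.484/(1 + 5.315) = 0.71 J/s.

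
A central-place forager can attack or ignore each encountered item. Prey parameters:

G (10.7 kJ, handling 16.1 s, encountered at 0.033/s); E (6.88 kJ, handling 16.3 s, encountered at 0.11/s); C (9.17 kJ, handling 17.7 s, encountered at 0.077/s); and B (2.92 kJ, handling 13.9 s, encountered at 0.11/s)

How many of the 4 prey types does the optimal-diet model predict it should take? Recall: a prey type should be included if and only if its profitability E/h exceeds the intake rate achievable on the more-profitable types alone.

3

Rank by E/h (kJ/s): G 0.665, C 0.518, E 0.422, B 0.21. Include each in turn until the next type's E/h falls below the running intake rate.
Rate on top 1: 0.2306. C: 0.518 > 0.2306 → include.
Rate on top 2: 0.366. E: 0.422 > 0.366 → include.
Rate on top 3: 0.3874. B: 0.21 < 0.3874 → exclude; stop.
Optimal diet: G, C, E — 3 of 4 types.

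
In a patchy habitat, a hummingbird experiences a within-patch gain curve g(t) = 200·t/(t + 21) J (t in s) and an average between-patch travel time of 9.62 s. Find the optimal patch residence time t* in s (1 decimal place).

14.2 s

Maximise g(t)/(T+t): set derivative to zero → g'(t)(T+t) = g(t).
g'(t) = 200·21/(t + 21)². Setting 200·21/(t+21)² = 200t/[(t+21)(9.62+t)] gives 21(9.62+t) = t(t+21), so t² = 21×9.62 = 202.
t* = √202 = 14.21 s.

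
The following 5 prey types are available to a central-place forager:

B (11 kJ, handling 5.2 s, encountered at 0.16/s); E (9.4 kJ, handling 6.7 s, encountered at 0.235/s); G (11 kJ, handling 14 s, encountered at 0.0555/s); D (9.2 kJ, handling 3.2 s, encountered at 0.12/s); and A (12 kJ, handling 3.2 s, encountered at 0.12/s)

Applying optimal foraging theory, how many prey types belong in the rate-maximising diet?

E/h in descending order: A 3.75, D 2.87, B 2.12, E 1.4, G 0.786 kJ/s. The optimal diet is the largest prefix of this list for which every included type satisfies E_i/h_i > R on the types above it.
Rate on top 1: 1.04. D: 2.87 > 1.04 → include.
Rate on top 2: 1.439. B: 2.12 > 1.439 → include.
Rate on top 3: 1.655. E: 1.4 < 1.655 → exclude; stop.
Optimal diet: A, D, B — 3 of 5 types.

3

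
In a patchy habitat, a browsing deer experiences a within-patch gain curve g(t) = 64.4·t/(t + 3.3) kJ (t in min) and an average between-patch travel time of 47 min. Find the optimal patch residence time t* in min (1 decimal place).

12.5 min

By the marginal value theorem, leave when the instantaneous gain rate g'(t) equals the habitat-wide average g(t)/(T + t).
g'(t) = 64.4·3.3/(t + 3.3)². Setting 64.4·3.3/(t+3.3)² = 64.4t/[(t+3.3)(47+t)] gives 3.3(47+t) = t(t+3.3), so t² = 3.3×47 = 155.1.
t* = √155.1 = 12.45 min.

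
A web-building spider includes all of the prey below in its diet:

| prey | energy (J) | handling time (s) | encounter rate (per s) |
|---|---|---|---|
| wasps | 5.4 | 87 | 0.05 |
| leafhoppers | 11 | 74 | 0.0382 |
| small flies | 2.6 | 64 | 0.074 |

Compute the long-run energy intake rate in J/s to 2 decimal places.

0.07 J/s

Energy encountered per unit search time: 0.05×5.4 + 0.0382×11 + 0.074×2.6 = 0.8826 J/s.
Handling time per unit search time: 0.05×87 + 0.0382×74 + 0.074×64 = 11.91.
Rate = 0.8826/(1 + 11.91) = 0.06835 J/s.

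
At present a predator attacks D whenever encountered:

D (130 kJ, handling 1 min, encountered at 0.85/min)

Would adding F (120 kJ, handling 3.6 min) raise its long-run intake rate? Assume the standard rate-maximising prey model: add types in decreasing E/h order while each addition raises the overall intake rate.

On D alone, R = ΣλE/(1+Σλh) = 110.5/1.85 = 59.73 kJ/min.
F: E/h = 120/3.6 = 33.33 kJ/min.
33.33 < 59.73, so adding F would lower the average — exclude it.

No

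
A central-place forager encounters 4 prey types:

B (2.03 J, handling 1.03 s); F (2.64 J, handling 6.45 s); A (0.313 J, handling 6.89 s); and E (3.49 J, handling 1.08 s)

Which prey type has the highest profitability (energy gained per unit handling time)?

In descending order of E/h:
E: 3.49/1.08 = 3.23 J/s
B: 2.03/1.03 = 1.97 J/s
F: 2.64/6.45 = 0.409 J/s
A: 0.313/6.89 = 0.0454 J/s

E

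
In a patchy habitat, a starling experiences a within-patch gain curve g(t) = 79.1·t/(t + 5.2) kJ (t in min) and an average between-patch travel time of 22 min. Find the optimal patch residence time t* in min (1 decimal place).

10.7 min

Optimal t* satisfies g'(t*) = g(t*)/(T + t*).
g'(t) = 79.1·5.2/(t + 5.2)². Setting 79.1·5.2/(t+5.2)² = 79.1t/[(t+5.2)(22+t)] gives 5.2(22+t) = t(t+5.2), so t² = 5.2×22 = 114.4.
t* = √114.4 = 10.7 min.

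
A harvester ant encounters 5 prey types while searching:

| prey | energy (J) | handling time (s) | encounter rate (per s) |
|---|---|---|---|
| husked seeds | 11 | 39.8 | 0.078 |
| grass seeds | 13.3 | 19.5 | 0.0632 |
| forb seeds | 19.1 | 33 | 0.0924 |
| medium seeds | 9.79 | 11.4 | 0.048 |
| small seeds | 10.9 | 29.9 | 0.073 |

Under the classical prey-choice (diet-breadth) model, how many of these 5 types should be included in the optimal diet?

Rank by E/h (J/s): medium seeds 0.859, grass seeds 0.682, forb seeds 0.579, small seeds 0.365, husked seeds 0.276. Include each in turn until the next type's E/h falls below the running intake rate.
Rate on top 1: 0.3037. grass seeds: 0.682 > 0.3037 → include.
Rate on top 2: 0.4715. forb seeds: 0.579 > 0.4715 → include.
Rate on top 3: 0.5276. small seeds: 0.365 < 0.5276 → exclude; stop.
Optimal diet: medium seeds, grass seeds, forb seeds — 3 of 5 types.

3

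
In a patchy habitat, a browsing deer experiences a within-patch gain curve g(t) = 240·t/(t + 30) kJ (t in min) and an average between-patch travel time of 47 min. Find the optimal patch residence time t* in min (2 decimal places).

By the marginal value theorem, leave when the instantaneous gain rate g'(t) equals the habitat-wide average g(t)/(T + t).
g'(t) = 240·30/(t + 30)². Setting 240·30/(t+30)² = 240t/[(t+30)(47+t)] gives 30(47+t) = t(t+30), so t² = 30×47 = 1410.
t* = √1410 = 37.55 min.

37.55 min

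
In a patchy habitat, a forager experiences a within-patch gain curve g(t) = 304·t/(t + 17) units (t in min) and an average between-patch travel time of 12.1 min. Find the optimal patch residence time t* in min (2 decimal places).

Maximise g(t)/(T+t): set derivative to zero → g'(t)(T+t) = g(t).
g'(t) = 304·17/(t + 17)². Setting 304·17/(t+17)² = 304t/[(t+17)(12.1+t)] gives 17(12.1+t) = t(t+17), so t² = 17×12.1 = 205.7.
t* = √205.7 = 14.34 min.

14.34 min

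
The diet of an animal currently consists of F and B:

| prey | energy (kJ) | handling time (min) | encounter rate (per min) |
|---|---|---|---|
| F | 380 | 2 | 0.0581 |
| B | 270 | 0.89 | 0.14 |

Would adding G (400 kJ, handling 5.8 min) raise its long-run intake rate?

Intake rate on the current diet: R = (0.0581×380 + 0.14×270) / (1 + 0.0581×2 + 0.14×0.89) = 59.88/1.241 = 48.26 kJ/min.
G: E/h = 400/5.8 = 68.97 kJ/min.
68.97 > 48.26, so adding G raises the average — include it.

Yes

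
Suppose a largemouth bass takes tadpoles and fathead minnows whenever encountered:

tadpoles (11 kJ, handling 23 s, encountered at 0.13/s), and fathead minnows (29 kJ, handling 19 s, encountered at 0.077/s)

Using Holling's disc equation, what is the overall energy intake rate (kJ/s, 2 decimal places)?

0.67 kJ/s

R = Σλ_iE_i / (1 + Σλ_ih_i)
Numerator: 0.13×11 + 0.077×29 = 3.663
Denominator: 1 + 0.13×23 + 0.077×19 = 5.453
R = 3.663/5.453 = 0.6717 kJ/s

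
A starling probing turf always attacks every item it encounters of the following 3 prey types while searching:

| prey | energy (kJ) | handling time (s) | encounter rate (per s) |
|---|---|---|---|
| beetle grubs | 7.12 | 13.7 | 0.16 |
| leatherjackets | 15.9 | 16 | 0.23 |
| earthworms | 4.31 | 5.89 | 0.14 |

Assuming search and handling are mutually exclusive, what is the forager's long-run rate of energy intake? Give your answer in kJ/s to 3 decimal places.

Energy encountered per unit search time: 0.16×7.12 + 0.23×15.9 + 0.14×4.31 = 5.4 kJ/s.
Handling time per unit search time: 0.16×13.7 + 0.23×16 + 0.14×5.89 = 6.697.
Rate = 5.4/(1 + 6.697) = 0.7016 kJ/s.

0.702 kJ/s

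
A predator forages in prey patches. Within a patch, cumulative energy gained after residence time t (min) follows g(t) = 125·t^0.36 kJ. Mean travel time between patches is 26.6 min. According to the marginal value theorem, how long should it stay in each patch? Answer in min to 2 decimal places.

14.96 min

By the marginal value theorem, leave when the instantaneous gain rate g'(t) equals the habitat-wide average g(t)/(T + t).
g'(t) = 0.36·125·t^-0.64. Setting 0.36·125·t^-0.64 = 125·t^0.36/(26.6+t) gives 0.36(26.6+t) = t, so 0.64·t = 0.36×26.6.
t* = 0.36×26.6/0.64 = 14.96 min.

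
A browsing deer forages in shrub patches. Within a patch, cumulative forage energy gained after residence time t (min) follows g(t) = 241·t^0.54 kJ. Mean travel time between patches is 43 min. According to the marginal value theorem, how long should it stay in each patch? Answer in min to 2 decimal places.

Optimal t* satisfies g'(t*) = g(t*)/(T + t*).
g'(t) = 0.54·241·t^-0.46. Setting 0.54·241·t^-0.46 = 241·t^0.54/(43+t) gives 0.54(43+t) = t, so 0.46·t = 0.54×43.
t* = 0.54×43/0.46 = 50.48 min.

50.48 min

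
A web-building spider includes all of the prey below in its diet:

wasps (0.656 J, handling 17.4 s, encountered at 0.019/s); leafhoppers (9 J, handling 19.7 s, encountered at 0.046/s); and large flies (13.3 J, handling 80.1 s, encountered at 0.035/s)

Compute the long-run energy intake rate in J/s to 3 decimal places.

0.177 J/s

Energy encountered per unit search time: 0.019×0.656 + 0.046×9 + 0.035×13.3 = 0.892 J/s.
Handling time per unit search time: 0.019×17.4 + 0.046×19.7 + 0.035×80.1 = 4.04.
Rate = 0.892/(1 + 4.04) = 0.177 J/s.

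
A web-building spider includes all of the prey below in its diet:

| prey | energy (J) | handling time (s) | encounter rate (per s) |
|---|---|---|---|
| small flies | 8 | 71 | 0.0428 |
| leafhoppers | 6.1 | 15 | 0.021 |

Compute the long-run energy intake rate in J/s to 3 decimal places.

Energy encountered per unit search time: 0.0428×8 + 0.021×6.1 = 0.4705 J/s.
Handling time per unit search time: 0.0428×71 + 0.021×15 = 3.354.
Rate = 0.4705/(1 + 3.354) = 0.1081 J/s.

0.108 J/s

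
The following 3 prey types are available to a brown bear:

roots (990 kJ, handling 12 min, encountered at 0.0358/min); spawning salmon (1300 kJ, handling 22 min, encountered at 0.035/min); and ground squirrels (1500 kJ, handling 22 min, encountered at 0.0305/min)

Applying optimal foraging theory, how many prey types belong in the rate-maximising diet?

3

Rank by E/h (kJ/min): roots 82.5, ground squirrels 68.2, spawning salmon 59.1. Include each in turn until the next type's E/h falls below the running intake rate.
Rate on top 1: 24.79. ground squirrels: 68.2 > 24.79 → include.
Rate on top 2: 38.65. spawning salmon: 59.1 > 38.65 → include.
Optimal diet: roots, ground squirrels, spawning salmon — 3 of 3 types.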